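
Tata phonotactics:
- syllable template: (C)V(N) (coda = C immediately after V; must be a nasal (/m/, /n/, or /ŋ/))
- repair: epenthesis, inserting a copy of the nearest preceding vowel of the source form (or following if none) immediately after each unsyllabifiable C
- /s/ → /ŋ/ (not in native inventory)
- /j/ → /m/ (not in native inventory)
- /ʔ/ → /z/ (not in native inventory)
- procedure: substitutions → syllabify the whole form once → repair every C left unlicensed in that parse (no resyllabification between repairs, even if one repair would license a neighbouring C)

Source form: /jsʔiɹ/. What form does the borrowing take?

miŋiziɹi

Substitution: /j/ → /m/, /s/ → /ŋ/, /ʔ/ → /z/, giving /mŋziɹ/.
The consonants /m/, /ŋ/, /ɹ/ cannot be parsed into a legal (C)V(N) syllable (only a nasal (/m/, /n/, or /ŋ/) is licensed in coda position; onsets are limited to one consonant).
Epenthesis after each stranded consonant: /m/ → /mi/, /ŋ/ → /ŋi/, /ɹ/ → /ɹi/.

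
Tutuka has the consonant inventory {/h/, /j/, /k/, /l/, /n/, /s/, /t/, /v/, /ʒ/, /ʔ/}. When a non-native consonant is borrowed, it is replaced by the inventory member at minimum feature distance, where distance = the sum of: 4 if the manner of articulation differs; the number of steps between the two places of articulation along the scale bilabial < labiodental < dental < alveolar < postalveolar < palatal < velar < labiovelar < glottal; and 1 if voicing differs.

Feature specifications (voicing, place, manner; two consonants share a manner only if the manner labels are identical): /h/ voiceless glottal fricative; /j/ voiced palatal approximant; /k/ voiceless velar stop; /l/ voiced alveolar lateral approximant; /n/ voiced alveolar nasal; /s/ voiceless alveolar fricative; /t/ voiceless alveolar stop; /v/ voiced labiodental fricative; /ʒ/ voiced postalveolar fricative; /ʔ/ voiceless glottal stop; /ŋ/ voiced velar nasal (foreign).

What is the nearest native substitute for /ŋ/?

n

/n/ is closest: same manner (nasal), place distance 3 (velar→alveolar), same voicing; total 3. Next closest is /j/ at distance 5.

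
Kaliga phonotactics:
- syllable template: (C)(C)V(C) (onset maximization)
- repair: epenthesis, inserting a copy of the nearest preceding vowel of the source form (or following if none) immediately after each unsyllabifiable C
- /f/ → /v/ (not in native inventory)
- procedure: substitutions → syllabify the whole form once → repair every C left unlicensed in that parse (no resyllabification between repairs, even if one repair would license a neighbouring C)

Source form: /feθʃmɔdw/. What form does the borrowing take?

Substitution: /f/ → /v/, giving /veθʃmɔdw/.
Under (C)(C)V(C), the unsyllabifiable consonants are /w/ (at most one coda consonant is licensed; onsets may contain at most 2 consonants).
Epenthesis after each stranded consonant: /w/ → /wɔ/.

veθʃmɔdwɔ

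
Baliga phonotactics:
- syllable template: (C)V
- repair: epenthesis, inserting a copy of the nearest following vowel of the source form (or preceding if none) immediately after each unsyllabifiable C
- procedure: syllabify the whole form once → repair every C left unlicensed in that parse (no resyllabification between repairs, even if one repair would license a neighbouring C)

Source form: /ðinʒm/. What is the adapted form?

Syllabifying with onset maximization leaves /n/, /ʒ/, /m/ stranded (no codas are permitted; onsets are limited to one consonant).
Epenthesis after each stranded consonant: /n/ → /ni/, /ʒ/ → /ʒi/, /m/ → /mi/.

ðiniʒimi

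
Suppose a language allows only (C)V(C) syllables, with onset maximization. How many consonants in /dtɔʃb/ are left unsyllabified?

2

The consonants /d/, /b/ cannot be parsed into a legal (C)V(C) syllable (at most one coda consonant is licensed; onsets are limited to one consonant).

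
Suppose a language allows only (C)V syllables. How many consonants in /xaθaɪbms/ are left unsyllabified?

3

Under (C)V, the unsyllabifiable consonants are /b/, /m/, /s/ (no codas are permitted; onsets are limited to one consonant).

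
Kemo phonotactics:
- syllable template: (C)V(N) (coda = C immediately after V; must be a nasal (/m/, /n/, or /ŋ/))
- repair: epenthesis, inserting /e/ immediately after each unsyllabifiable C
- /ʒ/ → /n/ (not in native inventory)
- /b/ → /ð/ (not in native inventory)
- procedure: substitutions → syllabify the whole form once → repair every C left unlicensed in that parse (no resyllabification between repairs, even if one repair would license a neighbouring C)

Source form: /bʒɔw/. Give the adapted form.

Substitution: /b/ → /ð/, /ʒ/ → /n/, giving /ðnɔw/.
Under (C)V(N), the unsyllabifiable consonants are /ð/, /w/ (only a nasal (/m/, /n/, or /ŋ/) is licensed in coda position; onsets are limited to one consonant).
Inserting the epenthetic vowel yields /ð/ → /ðe/, /w/ → /we/.

ðenɔwe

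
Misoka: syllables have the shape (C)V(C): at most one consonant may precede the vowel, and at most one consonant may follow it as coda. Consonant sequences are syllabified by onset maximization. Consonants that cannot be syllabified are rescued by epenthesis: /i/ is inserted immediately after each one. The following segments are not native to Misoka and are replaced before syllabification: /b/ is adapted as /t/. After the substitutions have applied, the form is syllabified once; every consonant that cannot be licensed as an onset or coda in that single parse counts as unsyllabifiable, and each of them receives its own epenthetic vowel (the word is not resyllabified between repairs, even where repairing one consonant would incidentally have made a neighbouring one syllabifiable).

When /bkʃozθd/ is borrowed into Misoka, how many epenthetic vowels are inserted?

After substitution the input is /tkʃozθd/.
The unsyllabifiable consonants are /t/, /k/, /θ/, /d/; each receives one epenthetic vowel.

4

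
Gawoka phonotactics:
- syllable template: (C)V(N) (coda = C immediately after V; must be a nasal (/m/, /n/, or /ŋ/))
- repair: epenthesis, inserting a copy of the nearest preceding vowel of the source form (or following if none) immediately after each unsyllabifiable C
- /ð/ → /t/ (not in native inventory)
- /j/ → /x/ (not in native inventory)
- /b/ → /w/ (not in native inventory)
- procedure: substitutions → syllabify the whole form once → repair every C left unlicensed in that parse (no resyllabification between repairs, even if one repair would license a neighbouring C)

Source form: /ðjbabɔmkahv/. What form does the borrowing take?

Substitution: /ð/ → /t/, /j/ → /x/, /b/ → /w/, giving /txwawɔmkahv/.
Syllabifying with onset maximization leaves /t/, /x/, /h/, /v/ stranded (only a nasal (/m/, /n/, or /ŋ/) is licensed in coda position; onsets are limited to one consonant).
Inserting the epenthetic vowel yields /t/ → /ta/, /x/ → /xa/, /h/ → /ha/, /v/ → /va/.

taxawawɔmkahava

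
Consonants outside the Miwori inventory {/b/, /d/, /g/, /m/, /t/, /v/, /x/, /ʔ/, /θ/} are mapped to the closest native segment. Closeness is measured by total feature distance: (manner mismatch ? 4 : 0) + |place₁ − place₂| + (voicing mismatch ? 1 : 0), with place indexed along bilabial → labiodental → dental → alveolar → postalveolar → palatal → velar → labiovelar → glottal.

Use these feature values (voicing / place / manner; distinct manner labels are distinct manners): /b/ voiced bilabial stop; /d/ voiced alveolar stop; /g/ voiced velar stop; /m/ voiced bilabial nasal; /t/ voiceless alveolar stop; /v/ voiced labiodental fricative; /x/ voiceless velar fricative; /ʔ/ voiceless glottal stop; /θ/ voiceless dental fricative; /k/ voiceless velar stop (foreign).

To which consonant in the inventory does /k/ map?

/g/ is closest: same manner (stop), place distance 0 (velar→velar), voicing differs (+1); total 1. Next closest is /ʔ/ at distance 2.

g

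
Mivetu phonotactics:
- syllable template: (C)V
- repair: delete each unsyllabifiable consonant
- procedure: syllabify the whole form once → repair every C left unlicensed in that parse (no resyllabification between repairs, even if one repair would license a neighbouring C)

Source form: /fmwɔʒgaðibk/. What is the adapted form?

wɔgaði

Syllabifying with onset maximization leaves /f/, /m/, /ʒ/, /b/, /k/ stranded (no codas are permitted; onsets are limited to one consonant).
Each unlicensed consonant is deleted: /f/, /m/, /ʒ/, /b/, /k/.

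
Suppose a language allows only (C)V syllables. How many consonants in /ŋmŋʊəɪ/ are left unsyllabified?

Under (C)V, the unsyllabifiable consonants are /ŋ/, /m/ (no codas are permitted; onsets are limited to one consonant).

2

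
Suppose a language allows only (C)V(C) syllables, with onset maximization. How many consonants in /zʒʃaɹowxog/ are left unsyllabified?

2

The consonants /z/, /ʒ/ cannot be parsed into a legal (C)V(C) syllable (at most one coda consonant is licensed; onsets are limited to one consonant).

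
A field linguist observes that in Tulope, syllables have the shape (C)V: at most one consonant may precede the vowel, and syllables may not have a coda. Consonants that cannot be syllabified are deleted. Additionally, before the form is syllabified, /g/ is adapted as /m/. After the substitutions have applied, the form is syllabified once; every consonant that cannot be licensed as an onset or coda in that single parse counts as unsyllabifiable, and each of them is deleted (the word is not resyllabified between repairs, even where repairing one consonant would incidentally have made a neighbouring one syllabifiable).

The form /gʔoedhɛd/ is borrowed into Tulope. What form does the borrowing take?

ʔoehɛ

Substitution: /g/ → /m/, giving /mʔoedhɛd/.
Under (C)V, the unsyllabifiable consonants are /m/, /d/, /d/ (no codas are permitted; onsets are limited to one consonant).
Deletion applies to /m/, /d/, /d/.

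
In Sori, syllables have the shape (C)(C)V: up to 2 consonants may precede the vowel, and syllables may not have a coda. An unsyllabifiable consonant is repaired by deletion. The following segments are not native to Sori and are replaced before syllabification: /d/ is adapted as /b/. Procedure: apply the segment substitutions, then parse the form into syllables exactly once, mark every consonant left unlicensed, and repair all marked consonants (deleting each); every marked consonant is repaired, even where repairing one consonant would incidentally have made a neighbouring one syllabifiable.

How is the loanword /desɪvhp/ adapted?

besɪ

Substitution: /d/ → /b/, giving /besɪvhp/.
Under (C)(C)V, the unsyllabifiable consonants are /v/, /h/, /p/ (no codas are permitted; onsets may contain at most 2 consonants).
Deleting the stranded consonants removes /v/, /h/, /p/.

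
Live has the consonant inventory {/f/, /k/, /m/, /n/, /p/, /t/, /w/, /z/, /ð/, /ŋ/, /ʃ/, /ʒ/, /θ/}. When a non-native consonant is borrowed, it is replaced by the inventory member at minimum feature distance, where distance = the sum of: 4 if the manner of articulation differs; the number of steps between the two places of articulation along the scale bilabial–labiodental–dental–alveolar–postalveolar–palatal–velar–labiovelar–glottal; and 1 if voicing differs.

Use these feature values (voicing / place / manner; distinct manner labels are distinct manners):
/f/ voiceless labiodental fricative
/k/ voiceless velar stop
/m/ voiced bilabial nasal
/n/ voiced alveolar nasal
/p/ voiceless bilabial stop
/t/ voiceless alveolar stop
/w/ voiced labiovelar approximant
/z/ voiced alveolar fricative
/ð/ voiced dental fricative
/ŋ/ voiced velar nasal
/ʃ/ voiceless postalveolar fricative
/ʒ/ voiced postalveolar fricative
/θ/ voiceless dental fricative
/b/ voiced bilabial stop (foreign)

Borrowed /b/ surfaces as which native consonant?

/p/ is closest: same manner (stop), place distance 0 (bilabial→bilabial), voicing differs (+1); total 1. Next closest is /m/ at distance 4.

p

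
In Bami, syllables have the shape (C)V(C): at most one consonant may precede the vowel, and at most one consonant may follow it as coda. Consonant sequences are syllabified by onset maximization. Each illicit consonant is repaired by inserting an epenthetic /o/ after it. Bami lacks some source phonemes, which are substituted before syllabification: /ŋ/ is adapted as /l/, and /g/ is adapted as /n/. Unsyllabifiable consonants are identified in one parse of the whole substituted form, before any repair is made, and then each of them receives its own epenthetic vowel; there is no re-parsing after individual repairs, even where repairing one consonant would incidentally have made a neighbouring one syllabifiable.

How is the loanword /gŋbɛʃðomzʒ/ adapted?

nolobɛʃðomzoʒo

Substitution: /g/ → /n/, /ŋ/ → /l/, giving /nlbɛʃðomzʒ/.
Syllabifying with onset maximization leaves /n/, /l/, /z/, /ʒ/ stranded (at most one coda consonant is licensed; onsets are limited to one consonant).
Each unlicensed consonant becomes the onset of a new syllable: /n/ → /no/, /l/ → /lo/, /z/ → /zo/, /ʒ/ → /ʒo/.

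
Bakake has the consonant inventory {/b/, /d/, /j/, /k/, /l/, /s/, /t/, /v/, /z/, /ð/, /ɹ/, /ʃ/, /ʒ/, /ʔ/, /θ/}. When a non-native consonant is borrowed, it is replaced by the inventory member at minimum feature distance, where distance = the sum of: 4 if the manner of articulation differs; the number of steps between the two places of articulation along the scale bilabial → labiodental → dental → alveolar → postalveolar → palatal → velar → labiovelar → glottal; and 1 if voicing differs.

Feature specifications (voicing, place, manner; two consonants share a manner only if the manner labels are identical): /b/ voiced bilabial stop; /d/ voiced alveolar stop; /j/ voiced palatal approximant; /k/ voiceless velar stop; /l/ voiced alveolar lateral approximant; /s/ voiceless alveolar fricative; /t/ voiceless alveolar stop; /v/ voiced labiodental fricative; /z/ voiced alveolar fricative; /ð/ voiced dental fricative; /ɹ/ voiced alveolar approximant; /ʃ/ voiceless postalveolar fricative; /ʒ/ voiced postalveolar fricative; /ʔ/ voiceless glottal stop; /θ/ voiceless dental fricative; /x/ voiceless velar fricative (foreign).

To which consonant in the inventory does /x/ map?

/ʃ/ is closest: same manner (fricative), place distance 2 (velar→postalveolar), same voicing; total 2. Next closest is /s/ at distance 3.

ʃ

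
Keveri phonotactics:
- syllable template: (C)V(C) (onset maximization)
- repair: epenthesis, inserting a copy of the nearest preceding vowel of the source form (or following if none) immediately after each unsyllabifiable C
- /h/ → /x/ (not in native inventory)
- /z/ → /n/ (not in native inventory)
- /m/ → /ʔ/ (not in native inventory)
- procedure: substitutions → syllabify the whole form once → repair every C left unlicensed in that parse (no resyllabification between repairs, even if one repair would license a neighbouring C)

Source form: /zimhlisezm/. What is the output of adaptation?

niʔxilisenʔe

Substitution: /z/ → /n/, /m/ → /ʔ/, /h/ → /x/, giving /niʔxlisenʔ/.
Under (C)V(C), the unsyllabifiable consonants are /x/, /ʔ/ (at most one coda consonant is licensed; onsets are limited to one consonant).
Epenthesis after each stranded consonant: /x/ → /xi/, /ʔ/ → /ʔe/.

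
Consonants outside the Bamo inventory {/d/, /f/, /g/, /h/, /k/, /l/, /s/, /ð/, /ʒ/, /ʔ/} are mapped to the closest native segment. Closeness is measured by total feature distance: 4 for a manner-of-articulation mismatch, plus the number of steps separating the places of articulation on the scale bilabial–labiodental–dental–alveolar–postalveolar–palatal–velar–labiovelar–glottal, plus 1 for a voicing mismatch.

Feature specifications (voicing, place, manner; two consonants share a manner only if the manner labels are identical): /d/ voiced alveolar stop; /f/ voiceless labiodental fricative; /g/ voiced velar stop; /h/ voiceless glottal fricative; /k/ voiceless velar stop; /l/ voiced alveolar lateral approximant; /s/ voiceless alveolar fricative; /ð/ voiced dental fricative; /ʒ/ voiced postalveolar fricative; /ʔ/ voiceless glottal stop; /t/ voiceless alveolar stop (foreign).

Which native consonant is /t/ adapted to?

/d/ is closest: same manner (stop), place distance 0 (alveolar→alveolar), voicing differs (+1); total 1. Next closest is /k/ at distance 3.

d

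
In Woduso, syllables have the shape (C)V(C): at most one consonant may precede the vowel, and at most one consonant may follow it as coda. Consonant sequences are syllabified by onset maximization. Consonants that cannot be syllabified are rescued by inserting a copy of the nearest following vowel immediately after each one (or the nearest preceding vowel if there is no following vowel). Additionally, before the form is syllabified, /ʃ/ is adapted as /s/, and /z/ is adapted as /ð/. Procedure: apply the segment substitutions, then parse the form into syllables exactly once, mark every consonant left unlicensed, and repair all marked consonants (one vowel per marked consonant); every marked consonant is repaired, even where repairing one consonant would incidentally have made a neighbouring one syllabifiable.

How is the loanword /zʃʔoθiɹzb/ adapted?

Substitution: /z/ → /ð/, /ʃ/ → /s/, giving /ðsʔoθiɹðb/.
The consonants /ð/, /s/, /ð/, /b/ cannot be parsed into a legal (C)V(C) syllable (at most one coda consonant is licensed; onsets are limited to one consonant).
Inserting the epenthetic vowel yields /ð/ → /ðo/, /s/ → /so/, /ð/ → /ði/, /b/ → /bi/.

ðosoʔoθiɹðibi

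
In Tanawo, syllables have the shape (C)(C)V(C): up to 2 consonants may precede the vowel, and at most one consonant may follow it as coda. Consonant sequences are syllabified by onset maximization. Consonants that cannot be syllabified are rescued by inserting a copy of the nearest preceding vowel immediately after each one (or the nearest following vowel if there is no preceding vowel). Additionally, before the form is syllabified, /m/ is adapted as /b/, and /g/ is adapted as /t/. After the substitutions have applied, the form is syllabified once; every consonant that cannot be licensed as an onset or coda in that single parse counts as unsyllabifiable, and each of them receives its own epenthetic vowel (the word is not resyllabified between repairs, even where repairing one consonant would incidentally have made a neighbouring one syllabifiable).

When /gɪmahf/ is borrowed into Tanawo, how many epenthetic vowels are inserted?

After substitution the input is /tɪbahf/.
The unsyllabifiable consonants are /f/; each receives one epenthetic vowel.

1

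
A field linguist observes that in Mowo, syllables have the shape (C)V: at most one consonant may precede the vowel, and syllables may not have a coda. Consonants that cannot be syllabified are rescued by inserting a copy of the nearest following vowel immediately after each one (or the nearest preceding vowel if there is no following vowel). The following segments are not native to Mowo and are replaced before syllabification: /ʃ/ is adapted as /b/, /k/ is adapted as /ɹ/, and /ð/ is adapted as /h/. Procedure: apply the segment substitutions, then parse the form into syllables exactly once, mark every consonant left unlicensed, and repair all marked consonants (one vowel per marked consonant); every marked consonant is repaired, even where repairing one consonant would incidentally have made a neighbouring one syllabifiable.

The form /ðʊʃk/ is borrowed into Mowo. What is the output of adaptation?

Substitution: /ð/ → /h/, /ʃ/ → /b/, /k/ → /ɹ/, giving /hʊbɹ/.
The consonants /b/, /ɹ/ cannot be parsed into a legal (C)V syllable (no codas are permitted; onsets are limited to one consonant).
Each unlicensed consonant becomes the onset of a new syllable: /b/ → /bʊ/, /ɹ/ → /ɹʊ/.

hʊbʊɹʊ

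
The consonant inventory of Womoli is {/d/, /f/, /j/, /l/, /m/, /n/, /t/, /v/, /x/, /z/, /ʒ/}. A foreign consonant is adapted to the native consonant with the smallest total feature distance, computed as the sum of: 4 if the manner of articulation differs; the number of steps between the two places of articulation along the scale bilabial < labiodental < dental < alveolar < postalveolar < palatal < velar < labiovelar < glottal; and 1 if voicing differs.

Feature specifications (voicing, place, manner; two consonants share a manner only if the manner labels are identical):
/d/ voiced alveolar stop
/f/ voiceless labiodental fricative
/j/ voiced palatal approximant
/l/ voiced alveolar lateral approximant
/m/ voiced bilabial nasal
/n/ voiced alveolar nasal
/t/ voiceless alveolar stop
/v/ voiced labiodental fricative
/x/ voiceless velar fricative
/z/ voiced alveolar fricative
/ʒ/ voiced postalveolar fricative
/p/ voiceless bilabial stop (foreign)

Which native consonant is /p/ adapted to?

/t/ is closest: same manner (stop), place distance 3 (bilabial→alveolar), same voicing; total 3. Next closest is /d/ at distance 4.

t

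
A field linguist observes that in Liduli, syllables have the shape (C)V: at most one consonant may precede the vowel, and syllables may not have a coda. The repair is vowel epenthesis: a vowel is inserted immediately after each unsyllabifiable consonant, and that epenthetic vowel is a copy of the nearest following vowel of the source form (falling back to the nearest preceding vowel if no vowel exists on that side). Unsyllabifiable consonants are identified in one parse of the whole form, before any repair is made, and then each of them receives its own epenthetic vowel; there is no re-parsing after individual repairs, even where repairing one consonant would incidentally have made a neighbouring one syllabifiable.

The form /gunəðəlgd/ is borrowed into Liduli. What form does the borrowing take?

Under (C)V, the unsyllabifiable consonants are /l/, /g/, /d/ (no codas are permitted; onsets are limited to one consonant).
Epenthesis after each stranded consonant: /l/ → /lə/, /g/ → /gə/, /d/ → /də/.

gunəðələgədə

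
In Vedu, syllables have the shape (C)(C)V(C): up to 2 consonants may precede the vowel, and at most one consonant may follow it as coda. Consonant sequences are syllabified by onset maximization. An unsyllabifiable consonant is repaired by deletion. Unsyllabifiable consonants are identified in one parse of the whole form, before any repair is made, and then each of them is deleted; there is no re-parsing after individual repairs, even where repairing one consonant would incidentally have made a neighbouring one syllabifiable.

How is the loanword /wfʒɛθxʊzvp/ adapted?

Under (C)(C)V(C), the unsyllabifiable consonants are /w/, /v/, /p/ (at most one coda consonant is licensed; onsets may contain at most 2 consonants).
Deleting the stranded consonants removes /w/, /v/, /p/.

fʒɛθxʊz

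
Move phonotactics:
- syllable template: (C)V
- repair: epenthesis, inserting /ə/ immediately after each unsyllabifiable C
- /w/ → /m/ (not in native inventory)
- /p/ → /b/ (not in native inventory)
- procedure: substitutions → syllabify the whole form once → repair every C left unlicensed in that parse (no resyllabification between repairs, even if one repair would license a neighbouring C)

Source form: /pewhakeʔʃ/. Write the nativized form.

Substitution: /p/ → /b/, /w/ → /m/, giving /bemhakeʔʃ/.
Syllabifying with onset maximization leaves /m/, /ʔ/, /ʃ/ stranded (no codas are permitted; onsets are limited to one consonant).
Inserting the epenthetic vowel yields /m/ → /mə/, /ʔ/ → /ʔə/, /ʃ/ → /ʃə/.

beməhakeʔəʃə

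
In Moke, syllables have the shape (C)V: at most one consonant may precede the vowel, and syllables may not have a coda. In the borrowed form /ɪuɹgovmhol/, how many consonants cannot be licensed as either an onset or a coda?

Under (C)V, the unsyllabifiable consonants are /ɹ/, /v/, /m/, /l/ (no codas are permitted; onsets are limited to one consonant).

4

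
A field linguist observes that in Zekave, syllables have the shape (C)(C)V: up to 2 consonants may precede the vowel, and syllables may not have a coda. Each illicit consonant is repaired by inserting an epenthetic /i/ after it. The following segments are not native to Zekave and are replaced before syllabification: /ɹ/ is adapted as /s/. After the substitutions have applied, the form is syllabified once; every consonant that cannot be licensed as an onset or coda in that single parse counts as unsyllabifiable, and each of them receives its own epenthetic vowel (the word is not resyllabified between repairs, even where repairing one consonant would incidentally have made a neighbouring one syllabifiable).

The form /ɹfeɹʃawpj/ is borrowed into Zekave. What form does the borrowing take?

sfesʃawipiji

Substitution: /ɹ/ → /s/, giving /sfesʃawpj/.
Under (C)(C)V, the unsyllabifiable consonants are /w/, /p/, /j/ (no codas are permitted; onsets may contain at most 2 consonants).
Inserting the epenthetic vowel yields /w/ → /wi/, /p/ → /pi/, /j/ → /ji/.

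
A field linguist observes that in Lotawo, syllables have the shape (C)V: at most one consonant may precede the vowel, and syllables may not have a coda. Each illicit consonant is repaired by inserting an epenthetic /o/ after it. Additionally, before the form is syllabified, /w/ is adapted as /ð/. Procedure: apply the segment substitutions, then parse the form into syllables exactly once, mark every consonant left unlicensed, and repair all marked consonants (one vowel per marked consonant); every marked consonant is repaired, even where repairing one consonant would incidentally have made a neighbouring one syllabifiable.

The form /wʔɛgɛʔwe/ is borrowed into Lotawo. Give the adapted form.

ðoʔɛgɛʔoðe

Substitution: /w/ → /ð/, giving /ðʔɛgɛʔðe/.
The consonants /ð/, /ʔ/ cannot be parsed into a legal (C)V syllable (no codas are permitted; onsets are limited to one consonant).
Epenthesis after each stranded consonant: /ð/ → /ðo/, /ʔ/ → /ʔo/.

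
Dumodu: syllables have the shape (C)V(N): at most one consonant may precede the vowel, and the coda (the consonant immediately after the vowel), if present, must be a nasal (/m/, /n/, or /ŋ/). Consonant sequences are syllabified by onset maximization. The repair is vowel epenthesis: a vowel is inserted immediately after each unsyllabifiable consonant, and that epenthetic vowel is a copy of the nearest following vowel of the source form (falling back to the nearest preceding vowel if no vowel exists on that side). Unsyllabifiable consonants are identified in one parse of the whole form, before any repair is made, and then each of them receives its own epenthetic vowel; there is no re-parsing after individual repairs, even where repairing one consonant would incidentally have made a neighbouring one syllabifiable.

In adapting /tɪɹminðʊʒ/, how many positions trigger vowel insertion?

The unsyllabifiable consonants are /ɹ/, /ʒ/; each receives one epenthetic vowel.

2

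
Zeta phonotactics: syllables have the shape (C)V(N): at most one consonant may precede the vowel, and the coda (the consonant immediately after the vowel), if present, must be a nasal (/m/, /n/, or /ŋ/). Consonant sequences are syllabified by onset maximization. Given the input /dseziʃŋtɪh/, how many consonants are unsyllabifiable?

4

Syllabifying with onset maximization leaves /d/, /ʃ/, /ŋ/, /h/ stranded (only a nasal (/m/, /n/, or /ŋ/) is licensed in coda position; onsets are limited to one consonant).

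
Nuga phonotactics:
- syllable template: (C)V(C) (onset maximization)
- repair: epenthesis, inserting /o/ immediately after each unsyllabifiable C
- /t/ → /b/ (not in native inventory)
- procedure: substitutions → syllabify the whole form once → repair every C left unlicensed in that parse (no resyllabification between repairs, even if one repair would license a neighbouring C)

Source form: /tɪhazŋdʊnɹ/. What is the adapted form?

bɪhazŋodʊnɹo

Substitution: /t/ → /b/, giving /bɪhazŋdʊnɹ/.
The consonants /ŋ/, /ɹ/ cannot be parsed into a legal (C)V(C) syllable (at most one coda consonant is licensed; onsets are limited to one consonant).
Each unlicensed consonant becomes the onset of a new syllable: /ŋ/ → /ŋo/, /ɹ/ → /ɹo/.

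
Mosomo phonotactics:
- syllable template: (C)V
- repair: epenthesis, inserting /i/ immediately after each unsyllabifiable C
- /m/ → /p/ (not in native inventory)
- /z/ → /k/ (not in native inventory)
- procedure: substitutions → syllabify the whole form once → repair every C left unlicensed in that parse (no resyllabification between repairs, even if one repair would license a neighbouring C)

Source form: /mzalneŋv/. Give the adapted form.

pikalineŋivi

Substitution: /m/ → /p/, /z/ → /k/, giving /pkalneŋv/.
The consonants /p/, /l/, /ŋ/, /v/ cannot be parsed into a legal (C)V syllable (no codas are permitted; onsets are limited to one consonant).
Inserting the epenthetic vowel yields /p/ → /pi/, /l/ → /li/, /ŋ/ → /ŋi/, /v/ → /vi/.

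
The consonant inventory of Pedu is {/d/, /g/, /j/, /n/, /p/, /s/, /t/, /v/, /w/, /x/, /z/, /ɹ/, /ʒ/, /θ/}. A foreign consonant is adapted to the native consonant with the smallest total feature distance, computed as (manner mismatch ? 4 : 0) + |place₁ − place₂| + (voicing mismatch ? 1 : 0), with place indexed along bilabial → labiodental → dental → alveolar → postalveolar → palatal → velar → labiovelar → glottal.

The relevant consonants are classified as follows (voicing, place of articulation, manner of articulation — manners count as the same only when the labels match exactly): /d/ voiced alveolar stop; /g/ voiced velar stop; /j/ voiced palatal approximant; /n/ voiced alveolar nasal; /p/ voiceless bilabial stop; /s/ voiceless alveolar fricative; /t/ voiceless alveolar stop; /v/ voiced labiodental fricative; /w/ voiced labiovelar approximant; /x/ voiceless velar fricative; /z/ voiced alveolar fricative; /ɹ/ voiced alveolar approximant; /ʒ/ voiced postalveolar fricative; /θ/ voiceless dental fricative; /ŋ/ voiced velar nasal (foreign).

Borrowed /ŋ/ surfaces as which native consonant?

/n/ is closest: same manner (nasal), place distance 3 (velar→alveolar), same voicing; total 3. Next closest is /g/ at distance 4.

n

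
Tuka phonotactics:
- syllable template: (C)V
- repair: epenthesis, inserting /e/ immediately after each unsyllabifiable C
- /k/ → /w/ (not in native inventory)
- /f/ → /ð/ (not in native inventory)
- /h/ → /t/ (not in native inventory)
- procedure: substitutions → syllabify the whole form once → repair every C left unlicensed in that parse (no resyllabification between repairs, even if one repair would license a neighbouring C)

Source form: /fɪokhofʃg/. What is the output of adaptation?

Substitution: /f/ → /ð/, /k/ → /w/, /h/ → /t/, giving /ðɪowtoðʃg/.
Under (C)V, the unsyllabifiable consonants are /w/, /ð/, /ʃ/, /g/ (no codas are permitted; onsets are limited to one consonant).
Each unlicensed consonant becomes the onset of a new syllable: /w/ → /we/, /ð/ → /ðe/, /ʃ/ → /ʃe/, /g/ → /ge/.

ðɪowetoðeʃege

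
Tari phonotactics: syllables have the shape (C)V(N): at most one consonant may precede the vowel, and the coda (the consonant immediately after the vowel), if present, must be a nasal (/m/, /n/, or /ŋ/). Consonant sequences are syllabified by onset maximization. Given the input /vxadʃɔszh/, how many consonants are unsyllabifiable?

5

The consonants /v/, /d/, /s/, /z/, /h/ cannot be parsed into a legal (C)V(N) syllable (only a nasal (/m/, /n/, or /ŋ/) is licensed in coda position; onsets are limited to one consonant).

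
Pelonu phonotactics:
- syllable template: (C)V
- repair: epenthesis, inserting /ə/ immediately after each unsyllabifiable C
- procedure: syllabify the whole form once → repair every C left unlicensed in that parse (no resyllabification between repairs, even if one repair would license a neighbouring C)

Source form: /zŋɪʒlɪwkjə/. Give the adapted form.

zəŋɪʒəlɪwəkəjə

Syllabifying with onset maximization leaves /z/, /ʒ/, /w/, /k/ stranded (no codas are permitted; onsets are limited to one consonant).
Each unlicensed consonant becomes the onset of a new syllable: /z/ → /zə/, /ʒ/ → /ʒə/, /w/ → /wə/, /k/ → /kə/.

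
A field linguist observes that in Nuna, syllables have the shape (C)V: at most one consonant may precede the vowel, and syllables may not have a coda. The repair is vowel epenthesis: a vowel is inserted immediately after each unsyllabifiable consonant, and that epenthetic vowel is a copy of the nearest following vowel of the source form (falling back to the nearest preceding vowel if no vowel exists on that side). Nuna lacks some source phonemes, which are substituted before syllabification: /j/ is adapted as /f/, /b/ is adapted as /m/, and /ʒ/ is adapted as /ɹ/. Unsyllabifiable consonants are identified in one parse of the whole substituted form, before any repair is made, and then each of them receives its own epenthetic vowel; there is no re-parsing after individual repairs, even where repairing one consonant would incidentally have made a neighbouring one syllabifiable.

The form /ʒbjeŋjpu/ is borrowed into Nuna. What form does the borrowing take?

Substitution: /ʒ/ → /ɹ/, /b/ → /m/, /j/ → /f/, giving /ɹmfeŋfpu/.
The consonants /ɹ/, /m/, /ŋ/, /f/ cannot be parsed into a legal (C)V syllable (no codas are permitted; onsets are limited to one consonant).
Inserting the epenthetic vowel yields /ɹ/ → /ɹe/, /m/ → /me/, /ŋ/ → /ŋu/, /f/ → /fu/.

ɹemefeŋufupu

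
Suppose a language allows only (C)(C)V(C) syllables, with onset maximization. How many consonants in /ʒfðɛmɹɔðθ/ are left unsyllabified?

2

Syllabifying with onset maximization leaves /ʒ/, /θ/ stranded (at most one coda consonant is licensed; onsets may contain at most 2 consonants).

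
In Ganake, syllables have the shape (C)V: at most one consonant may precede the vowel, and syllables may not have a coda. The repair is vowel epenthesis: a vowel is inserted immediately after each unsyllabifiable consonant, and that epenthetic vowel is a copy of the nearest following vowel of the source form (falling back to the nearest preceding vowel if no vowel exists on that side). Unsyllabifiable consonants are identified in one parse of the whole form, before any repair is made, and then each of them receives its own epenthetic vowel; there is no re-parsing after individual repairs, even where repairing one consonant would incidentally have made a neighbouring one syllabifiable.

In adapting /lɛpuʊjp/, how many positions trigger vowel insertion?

2

The unsyllabifiable consonants are /j/, /p/; each receives one epenthetic vowel.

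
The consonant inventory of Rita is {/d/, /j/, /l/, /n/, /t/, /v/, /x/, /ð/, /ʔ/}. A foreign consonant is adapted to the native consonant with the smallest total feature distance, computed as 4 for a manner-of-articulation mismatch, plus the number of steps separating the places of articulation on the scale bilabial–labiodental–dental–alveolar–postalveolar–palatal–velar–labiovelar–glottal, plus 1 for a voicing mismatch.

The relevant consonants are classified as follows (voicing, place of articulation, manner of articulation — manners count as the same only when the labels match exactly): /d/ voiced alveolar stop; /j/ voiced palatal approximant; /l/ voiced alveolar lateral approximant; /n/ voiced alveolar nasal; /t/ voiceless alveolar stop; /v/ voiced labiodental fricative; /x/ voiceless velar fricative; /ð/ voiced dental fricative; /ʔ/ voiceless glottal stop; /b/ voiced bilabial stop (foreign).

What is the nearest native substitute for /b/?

/d/ is closest: same manner (stop), place distance 3 (bilabial→alveolar), same voicing; total 3. Next closest is /t/ at distance 4.

d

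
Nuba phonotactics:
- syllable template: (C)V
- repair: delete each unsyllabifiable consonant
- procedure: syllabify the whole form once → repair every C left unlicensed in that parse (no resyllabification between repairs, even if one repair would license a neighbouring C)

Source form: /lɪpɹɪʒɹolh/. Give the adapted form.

The consonants /p/, /ʒ/, /l/, /h/ cannot be parsed into a legal (C)V syllable (no codas are permitted; onsets are limited to one consonant).
Deleting the stranded consonants removes /p/, /ʒ/, /l/, /h/.

lɪɹɪɹo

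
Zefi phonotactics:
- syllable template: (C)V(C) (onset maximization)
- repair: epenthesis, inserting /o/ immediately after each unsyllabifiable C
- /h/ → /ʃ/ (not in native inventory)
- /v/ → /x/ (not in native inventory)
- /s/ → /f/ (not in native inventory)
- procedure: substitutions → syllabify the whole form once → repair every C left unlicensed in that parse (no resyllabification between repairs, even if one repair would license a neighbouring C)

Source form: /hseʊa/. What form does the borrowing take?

ʃofeʊa

Substitution: /h/ → /ʃ/, /s/ → /f/, giving /ʃfeʊa/.
Syllabifying with onset maximization leaves /ʃ/ stranded (at most one coda consonant is licensed; onsets are limited to one consonant).
Inserting the epenthetic vowel yields /ʃ/ → /ʃo/.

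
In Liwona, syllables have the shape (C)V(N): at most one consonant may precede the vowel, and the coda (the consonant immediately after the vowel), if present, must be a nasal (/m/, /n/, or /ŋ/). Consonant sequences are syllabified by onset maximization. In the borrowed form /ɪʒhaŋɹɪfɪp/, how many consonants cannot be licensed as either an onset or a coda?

2

Syllabifying with onset maximization leaves /ʒ/, /p/ stranded (only a nasal (/m/, /n/, or /ŋ/) is licensed in coda position; onsets are limited to one consonant).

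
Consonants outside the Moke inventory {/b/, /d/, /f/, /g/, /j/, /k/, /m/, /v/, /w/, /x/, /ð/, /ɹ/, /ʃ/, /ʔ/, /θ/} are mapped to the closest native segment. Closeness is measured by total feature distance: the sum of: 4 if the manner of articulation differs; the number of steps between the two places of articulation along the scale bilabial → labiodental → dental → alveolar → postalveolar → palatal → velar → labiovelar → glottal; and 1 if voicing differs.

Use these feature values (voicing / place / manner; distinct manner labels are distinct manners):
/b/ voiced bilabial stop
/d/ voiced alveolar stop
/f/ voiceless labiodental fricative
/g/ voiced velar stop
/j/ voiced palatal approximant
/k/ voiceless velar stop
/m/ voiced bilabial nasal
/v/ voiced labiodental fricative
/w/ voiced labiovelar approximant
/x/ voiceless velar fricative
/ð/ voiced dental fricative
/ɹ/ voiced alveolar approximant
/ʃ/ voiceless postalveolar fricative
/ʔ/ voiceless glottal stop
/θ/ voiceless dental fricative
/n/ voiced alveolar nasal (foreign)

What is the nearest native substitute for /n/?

/m/ is closest: same manner (nasal), place distance 3 (alveolar→bilabial), same voicing; total 3. Next closest is /d/ at distance 4.

m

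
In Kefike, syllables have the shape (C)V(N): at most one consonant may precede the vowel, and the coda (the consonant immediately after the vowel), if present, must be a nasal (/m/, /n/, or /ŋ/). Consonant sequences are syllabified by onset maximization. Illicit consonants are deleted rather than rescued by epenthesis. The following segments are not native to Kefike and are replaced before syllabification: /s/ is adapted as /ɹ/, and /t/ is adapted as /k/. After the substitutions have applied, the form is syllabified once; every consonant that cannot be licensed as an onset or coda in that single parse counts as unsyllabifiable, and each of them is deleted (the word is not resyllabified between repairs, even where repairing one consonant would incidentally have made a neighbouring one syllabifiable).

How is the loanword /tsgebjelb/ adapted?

Substitution: /t/ → /k/, /s/ → /ɹ/, giving /kɹgebjelb/.
The consonants /k/, /ɹ/, /b/, /l/, /b/ cannot be parsed into a legal (C)V(N) syllable (only a nasal (/m/, /n/, or /ŋ/) is licensed in coda position; onsets are limited to one consonant).
Each unlicensed consonant is deleted: /k/, /ɹ/, /b/, /l/, /b/.

geje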